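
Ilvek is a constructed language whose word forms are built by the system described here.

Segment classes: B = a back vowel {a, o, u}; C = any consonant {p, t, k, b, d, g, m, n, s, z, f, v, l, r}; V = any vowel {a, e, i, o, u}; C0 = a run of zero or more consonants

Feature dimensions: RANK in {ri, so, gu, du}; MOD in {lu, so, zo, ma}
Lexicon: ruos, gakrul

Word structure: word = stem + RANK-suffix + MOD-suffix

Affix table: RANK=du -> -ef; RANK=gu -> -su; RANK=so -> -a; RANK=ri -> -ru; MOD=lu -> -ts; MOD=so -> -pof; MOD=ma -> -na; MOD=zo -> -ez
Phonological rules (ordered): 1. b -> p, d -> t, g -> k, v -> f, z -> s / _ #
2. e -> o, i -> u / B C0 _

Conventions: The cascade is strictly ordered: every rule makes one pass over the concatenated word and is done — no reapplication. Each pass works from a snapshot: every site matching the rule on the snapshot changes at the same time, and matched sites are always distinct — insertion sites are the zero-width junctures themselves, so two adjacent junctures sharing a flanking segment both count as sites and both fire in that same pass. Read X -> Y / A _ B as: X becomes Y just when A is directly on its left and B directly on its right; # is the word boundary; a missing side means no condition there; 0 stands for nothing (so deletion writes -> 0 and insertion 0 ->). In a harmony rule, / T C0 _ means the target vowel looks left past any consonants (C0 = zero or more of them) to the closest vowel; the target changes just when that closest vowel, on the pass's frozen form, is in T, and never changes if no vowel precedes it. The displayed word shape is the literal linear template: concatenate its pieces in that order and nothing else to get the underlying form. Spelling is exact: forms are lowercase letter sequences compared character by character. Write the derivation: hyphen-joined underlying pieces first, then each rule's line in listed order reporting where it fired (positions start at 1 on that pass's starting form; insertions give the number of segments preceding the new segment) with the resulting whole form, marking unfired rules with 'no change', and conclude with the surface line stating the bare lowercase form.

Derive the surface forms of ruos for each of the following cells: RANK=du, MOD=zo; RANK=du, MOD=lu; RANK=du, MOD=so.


cell RANK=du, MOD=zo:
underlying: ruos-ef-ez
1. b -> p, d -> t, g -> k, v -> f, z -> s / _ #: fires at position(s) 8: ruosefes
2. e -> o, i -> u / B C0 _: fires at position(s) 5: ruosofes
surface: ruosofes

cell RANK=du, MOD=lu:
underlying: ruos-ef-ts
1. b -> p, d -> t, g -> k, v -> f, z -> s / _ #: no change
2. e -> o, i -> u / B C0 _: fires at position(s) 5: ruosofts
surface: ruosofts

cell RANK=du, MOD=so:
underlying: ruos-ef-pof
1. b -> p, d -> t, g -> k, v -> f, z -> s / _ #: no change
2. e -> o, i -> u / B C0 _: fires at position(s) 5: ruosofpof
surface: ruosofpof


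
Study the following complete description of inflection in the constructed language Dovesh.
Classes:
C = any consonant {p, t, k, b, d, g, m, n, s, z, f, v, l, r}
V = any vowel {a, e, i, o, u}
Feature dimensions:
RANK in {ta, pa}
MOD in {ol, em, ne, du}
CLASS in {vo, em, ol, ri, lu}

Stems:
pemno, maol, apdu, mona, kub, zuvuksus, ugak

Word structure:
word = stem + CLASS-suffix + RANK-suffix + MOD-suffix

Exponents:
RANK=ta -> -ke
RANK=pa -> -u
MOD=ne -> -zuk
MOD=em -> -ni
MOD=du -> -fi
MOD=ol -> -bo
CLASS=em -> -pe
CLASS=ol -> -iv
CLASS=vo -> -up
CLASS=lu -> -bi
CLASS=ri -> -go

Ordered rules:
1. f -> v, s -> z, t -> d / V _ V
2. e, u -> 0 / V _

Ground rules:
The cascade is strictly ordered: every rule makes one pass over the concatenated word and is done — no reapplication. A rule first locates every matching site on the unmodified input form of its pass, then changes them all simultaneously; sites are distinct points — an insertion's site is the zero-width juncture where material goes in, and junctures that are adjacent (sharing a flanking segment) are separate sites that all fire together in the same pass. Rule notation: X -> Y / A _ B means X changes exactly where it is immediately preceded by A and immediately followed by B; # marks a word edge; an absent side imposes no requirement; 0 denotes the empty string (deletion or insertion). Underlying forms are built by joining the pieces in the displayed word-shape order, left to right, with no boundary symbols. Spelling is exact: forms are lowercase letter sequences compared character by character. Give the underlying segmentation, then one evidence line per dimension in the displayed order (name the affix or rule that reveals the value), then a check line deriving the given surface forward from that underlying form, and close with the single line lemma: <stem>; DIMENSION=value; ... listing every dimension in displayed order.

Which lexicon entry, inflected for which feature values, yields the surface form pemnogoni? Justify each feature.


underlying: pemno-go-u-ni
RANK=pa - signalled by the affix -u
MOD=em - signalled by the affix -ni
CLASS=ri - signalled by the affix -go
check: pemnogouni -> pemnogouni -> pemnogoni
lemma: pemno; RANK=pa; MOD=em; CLASS=ri


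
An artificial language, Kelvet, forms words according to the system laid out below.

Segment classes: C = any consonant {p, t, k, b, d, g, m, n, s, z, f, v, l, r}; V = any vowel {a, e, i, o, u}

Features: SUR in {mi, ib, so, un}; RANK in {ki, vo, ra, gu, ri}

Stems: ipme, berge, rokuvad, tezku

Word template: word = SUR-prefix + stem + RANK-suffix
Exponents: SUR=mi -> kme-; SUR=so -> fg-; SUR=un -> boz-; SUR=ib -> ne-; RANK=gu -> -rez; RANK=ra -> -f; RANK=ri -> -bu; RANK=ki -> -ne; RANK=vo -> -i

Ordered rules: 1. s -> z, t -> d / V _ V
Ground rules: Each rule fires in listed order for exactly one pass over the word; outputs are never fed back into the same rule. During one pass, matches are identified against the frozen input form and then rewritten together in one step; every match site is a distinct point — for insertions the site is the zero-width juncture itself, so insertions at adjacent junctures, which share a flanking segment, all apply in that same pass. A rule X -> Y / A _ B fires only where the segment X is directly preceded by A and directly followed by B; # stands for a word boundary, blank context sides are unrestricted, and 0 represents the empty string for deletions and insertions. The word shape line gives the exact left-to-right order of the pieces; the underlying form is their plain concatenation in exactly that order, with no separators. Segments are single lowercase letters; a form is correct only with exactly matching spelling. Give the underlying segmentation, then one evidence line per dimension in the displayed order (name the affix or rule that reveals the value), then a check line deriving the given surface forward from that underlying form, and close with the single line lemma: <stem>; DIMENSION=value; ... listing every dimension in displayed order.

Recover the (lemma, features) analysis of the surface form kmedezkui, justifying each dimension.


underlying: kme-tezku-i
SUR=mi - signalled by the affix kme-
RANK=vo - signalled by the affix -i
check: kmetezkui -> kmedezkui
lemma: tezku; SUR=mi; RANK=vo


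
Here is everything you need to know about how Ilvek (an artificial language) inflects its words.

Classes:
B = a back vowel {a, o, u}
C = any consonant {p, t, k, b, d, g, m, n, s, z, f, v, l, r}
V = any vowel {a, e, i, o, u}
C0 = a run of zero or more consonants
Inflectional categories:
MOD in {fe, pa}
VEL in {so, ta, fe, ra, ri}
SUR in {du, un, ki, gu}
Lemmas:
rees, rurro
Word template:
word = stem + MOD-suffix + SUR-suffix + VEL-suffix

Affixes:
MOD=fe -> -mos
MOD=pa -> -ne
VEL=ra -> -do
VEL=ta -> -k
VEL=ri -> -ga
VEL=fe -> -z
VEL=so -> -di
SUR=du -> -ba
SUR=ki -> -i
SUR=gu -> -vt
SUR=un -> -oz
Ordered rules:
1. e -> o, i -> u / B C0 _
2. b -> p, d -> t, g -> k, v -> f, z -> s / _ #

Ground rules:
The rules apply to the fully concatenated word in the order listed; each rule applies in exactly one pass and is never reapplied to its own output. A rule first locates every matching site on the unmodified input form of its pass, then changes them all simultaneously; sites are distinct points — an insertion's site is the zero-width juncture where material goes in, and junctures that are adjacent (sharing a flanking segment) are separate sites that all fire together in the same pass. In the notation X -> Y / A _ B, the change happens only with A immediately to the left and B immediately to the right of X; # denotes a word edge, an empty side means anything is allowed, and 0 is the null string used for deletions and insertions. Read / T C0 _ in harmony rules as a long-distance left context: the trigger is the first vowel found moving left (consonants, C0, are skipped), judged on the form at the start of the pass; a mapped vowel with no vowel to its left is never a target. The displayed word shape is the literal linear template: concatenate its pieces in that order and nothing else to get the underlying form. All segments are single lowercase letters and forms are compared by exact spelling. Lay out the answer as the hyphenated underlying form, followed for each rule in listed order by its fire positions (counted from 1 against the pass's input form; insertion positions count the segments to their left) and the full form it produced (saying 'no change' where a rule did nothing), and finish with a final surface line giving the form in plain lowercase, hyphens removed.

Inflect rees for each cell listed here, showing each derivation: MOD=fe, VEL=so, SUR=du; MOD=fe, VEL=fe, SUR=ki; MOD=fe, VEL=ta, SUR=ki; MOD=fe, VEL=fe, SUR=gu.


cell MOD=fe, VEL=so, SUR=du:
underlying: rees-mos-ba-di
1. e -> o, i -> u / B C0 _: fires at position(s) 11: reesmosbadu
2. b -> p, d -> t, g -> k, v -> f, z -> s / _ #: no change
surface: reesmosbadu

cell MOD=fe, VEL=fe, SUR=ki:
underlying: rees-mos-i-z
1. e -> o, i -> u / B C0 _: fires at position(s) 8: reesmosuz
2. b -> p, d -> t, g -> k, v -> f, z -> s / _ #: fires at position(s) 9: reesmosus
surface: reesmosus

cell MOD=fe, VEL=ta, SUR=ki:
underlying: rees-mos-i-k
1. e -> o, i -> u / B C0 _: fires at position(s) 8: reesmosuk
2. b -> p, d -> t, g -> k, v -> f, z -> s / _ #: no change
surface: reesmosuk

cell MOD=fe, VEL=fe, SUR=gu:
underlying: rees-mos-vt-z
1. e -> o, i -> u / B C0 _: no change
2. b -> p, d -> t, g -> k, v -> f, z -> s / _ #: fires at position(s) 10: reesmosvts
surface: reesmosvts


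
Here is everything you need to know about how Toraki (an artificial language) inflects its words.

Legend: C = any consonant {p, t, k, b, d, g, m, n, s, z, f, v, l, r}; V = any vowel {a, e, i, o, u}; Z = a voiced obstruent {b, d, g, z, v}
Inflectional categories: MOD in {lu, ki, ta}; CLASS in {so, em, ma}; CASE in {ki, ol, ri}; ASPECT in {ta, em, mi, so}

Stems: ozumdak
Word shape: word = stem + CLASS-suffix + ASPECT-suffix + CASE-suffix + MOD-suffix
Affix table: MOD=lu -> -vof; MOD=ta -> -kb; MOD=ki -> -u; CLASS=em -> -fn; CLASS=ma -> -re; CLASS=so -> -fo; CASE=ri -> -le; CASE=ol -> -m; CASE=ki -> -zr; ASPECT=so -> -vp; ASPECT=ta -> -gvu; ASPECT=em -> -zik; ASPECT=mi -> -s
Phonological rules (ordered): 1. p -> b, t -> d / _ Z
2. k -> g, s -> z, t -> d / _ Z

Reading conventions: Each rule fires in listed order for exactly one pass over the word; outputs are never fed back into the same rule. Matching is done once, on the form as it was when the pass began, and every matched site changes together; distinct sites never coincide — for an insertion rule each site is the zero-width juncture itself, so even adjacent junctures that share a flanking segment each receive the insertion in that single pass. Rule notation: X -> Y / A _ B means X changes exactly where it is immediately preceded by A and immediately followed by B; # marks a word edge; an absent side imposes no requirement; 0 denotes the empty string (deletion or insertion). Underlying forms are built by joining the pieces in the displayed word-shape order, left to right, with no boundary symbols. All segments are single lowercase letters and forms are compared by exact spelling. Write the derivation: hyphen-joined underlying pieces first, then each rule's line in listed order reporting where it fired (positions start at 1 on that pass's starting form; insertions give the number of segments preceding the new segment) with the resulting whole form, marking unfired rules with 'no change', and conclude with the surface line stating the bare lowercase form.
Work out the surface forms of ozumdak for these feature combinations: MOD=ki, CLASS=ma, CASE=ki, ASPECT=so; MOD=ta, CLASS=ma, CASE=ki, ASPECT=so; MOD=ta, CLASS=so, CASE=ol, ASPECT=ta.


cell MOD=ki, CLASS=ma, CASE=ki, ASPECT=so:
underlying: ozumdak-re-vp-zr-u
1. p -> b, t -> d / _ Z: fires at position(s) 11: ozumdakrevbzru
2. k -> g, s -> z, t -> d / _ Z: no change
surface: ozumdakrevbzru

cell MOD=ta, CLASS=ma, CASE=ki, ASPECT=so:
underlying: ozumdak-re-vp-zr-kb
1. p -> b, t -> d / _ Z: fires at position(s) 11: ozumdakrevbzrkb
2. k -> g, s -> z, t -> d / _ Z: fires at position(s) 14: ozumdakrevbzrgb
surface: ozumdakrevbzrgb

cell MOD=ta, CLASS=so, CASE=ol, ASPECT=ta:
underlying: ozumdak-fo-gvu-m-kb
1. p -> b, t -> d / _ Z: no change
2. k -> g, s -> z, t -> d / _ Z: fires at position(s) 14: ozumdakfogvumgb
surface: ozumdakfogvumgb


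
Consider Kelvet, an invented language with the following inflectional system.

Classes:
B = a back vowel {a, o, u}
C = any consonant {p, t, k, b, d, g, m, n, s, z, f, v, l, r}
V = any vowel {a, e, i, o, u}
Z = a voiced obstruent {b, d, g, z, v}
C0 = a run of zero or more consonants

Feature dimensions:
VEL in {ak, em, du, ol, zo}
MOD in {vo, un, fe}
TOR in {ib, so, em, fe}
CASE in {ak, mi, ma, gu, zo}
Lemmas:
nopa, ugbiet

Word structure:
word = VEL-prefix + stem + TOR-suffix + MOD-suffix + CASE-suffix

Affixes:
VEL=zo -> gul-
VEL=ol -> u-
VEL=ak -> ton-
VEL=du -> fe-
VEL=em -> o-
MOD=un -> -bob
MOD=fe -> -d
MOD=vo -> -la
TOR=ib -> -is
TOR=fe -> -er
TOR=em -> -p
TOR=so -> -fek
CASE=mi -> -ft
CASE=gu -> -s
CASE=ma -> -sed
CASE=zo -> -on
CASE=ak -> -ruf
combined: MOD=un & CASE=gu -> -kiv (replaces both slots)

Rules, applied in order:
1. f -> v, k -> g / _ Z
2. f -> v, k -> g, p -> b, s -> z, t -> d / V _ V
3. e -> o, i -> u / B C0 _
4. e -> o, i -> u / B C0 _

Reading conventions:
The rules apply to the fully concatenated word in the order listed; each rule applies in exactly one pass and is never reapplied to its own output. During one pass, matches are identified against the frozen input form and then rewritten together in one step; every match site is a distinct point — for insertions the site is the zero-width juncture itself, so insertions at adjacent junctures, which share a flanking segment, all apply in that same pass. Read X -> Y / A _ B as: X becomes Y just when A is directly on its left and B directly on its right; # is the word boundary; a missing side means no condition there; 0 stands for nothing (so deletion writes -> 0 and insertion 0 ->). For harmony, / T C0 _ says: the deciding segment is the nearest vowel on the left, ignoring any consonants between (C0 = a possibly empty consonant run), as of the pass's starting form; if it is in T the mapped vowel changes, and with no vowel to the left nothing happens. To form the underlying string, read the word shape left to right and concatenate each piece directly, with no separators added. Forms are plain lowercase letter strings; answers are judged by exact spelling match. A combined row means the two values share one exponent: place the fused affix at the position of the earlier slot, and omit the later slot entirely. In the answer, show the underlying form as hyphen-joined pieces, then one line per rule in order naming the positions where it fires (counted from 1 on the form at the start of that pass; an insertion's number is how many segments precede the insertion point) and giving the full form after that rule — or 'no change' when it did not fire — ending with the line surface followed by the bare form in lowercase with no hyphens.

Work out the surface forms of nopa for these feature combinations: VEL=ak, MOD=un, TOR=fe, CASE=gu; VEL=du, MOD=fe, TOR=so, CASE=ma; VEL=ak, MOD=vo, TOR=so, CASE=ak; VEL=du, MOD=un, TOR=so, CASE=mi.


cell VEL=ak, MOD=un, TOR=fe, CASE=gu:
underlying: ton-nopa-er-kiv
1. f -> v, k -> g / _ Z: no change
2. f -> v, k -> g, p -> b, s -> z, t -> d / V _ V: fires at position(s) 6: tonnobaerkiv
3. e -> o, i -> u / B C0 _: fires at position(s) 8: tonnobaorkiv
4. e -> o, i -> u / B C0 _: fires at position(s) 11: tonnobaorkuv
surface: tonnobaorkuv

cell VEL=du, MOD=fe, TOR=so, CASE=ma:
underlying: fe-nopa-fek-d-sed
1. f -> v, k -> g / _ Z: fires at position(s) 9: fenopafegdsed
2. f -> v, k -> g, p -> b, s -> z, t -> d / V _ V: fires at position(s) 5, 7: fenobavegdsed
3. e -> o, i -> u / B C0 _: fires at position(s) 8: fenobavogdsed
4. e -> o, i -> u / B C0 _: fires at position(s) 12: fenobavogdsod
surface: fenobavogdsod

cell VEL=ak, MOD=vo, TOR=so, CASE=ak:
underlying: ton-nopa-fek-la-ruf
1. f -> v, k -> g / _ Z: no change
2. f -> v, k -> g, p -> b, s -> z, t -> d / V _ V: fires at position(s) 6, 8: tonnobaveklaruf
3. e -> o, i -> u / B C0 _: fires at position(s) 9: tonnobavoklaruf
4. e -> o, i -> u / B C0 _: no change
surface: tonnobavoklaruf

cell VEL=du, MOD=un, TOR=so, CASE=mi:
underlying: fe-nopa-fek-bob-ft
1. f -> v, k -> g / _ Z: fires at position(s) 9: fenopafegbobft
2. f -> v, k -> g, p -> b, s -> z, t -> d / V _ V: fires at position(s) 5, 7: fenobavegbobft
3. e -> o, i -> u / B C0 _: fires at position(s) 8: fenobavogbobft
4. e -> o, i -> u / B C0 _: no change
surface: fenobavogbobft


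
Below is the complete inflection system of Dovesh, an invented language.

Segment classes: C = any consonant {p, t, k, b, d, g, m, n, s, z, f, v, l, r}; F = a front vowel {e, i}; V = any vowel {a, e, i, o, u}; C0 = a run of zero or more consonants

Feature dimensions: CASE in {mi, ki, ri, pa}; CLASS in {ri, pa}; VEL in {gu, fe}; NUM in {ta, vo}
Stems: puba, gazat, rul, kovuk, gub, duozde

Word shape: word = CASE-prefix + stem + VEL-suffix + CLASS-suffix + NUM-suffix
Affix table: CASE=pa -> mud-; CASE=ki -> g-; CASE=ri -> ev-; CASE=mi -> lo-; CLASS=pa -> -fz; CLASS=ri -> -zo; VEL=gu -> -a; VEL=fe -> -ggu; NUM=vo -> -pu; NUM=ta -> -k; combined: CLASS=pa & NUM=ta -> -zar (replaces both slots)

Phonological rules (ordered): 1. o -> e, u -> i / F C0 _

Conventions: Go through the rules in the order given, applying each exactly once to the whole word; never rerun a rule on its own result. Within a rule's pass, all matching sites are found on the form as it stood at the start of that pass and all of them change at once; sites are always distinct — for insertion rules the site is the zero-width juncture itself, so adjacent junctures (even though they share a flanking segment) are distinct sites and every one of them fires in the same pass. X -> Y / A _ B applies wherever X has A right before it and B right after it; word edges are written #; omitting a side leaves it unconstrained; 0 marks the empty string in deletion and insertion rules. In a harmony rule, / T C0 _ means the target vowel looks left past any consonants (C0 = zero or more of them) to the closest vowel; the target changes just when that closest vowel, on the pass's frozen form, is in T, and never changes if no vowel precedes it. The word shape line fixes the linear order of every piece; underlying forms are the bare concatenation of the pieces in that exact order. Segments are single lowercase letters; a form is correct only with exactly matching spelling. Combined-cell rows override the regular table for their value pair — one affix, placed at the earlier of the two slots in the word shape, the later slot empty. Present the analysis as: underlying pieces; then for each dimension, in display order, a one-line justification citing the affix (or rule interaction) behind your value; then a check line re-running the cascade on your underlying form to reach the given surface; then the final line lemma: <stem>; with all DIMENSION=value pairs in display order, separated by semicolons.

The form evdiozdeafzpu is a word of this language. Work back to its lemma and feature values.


underlying: ev-duozde-a-fz-pu
CASE=ri - signalled by the affix ev-
CLASS=pa - signalled by the affix -fz
VEL=gu - signalled by the affix -a
NUM=vo - signalled by the affix -pu
check: evduozdeafzpu -> evdiozdeafzpu
lemma: duozde; CASE=ri; CLASS=pa; VEL=gu; NUM=vo


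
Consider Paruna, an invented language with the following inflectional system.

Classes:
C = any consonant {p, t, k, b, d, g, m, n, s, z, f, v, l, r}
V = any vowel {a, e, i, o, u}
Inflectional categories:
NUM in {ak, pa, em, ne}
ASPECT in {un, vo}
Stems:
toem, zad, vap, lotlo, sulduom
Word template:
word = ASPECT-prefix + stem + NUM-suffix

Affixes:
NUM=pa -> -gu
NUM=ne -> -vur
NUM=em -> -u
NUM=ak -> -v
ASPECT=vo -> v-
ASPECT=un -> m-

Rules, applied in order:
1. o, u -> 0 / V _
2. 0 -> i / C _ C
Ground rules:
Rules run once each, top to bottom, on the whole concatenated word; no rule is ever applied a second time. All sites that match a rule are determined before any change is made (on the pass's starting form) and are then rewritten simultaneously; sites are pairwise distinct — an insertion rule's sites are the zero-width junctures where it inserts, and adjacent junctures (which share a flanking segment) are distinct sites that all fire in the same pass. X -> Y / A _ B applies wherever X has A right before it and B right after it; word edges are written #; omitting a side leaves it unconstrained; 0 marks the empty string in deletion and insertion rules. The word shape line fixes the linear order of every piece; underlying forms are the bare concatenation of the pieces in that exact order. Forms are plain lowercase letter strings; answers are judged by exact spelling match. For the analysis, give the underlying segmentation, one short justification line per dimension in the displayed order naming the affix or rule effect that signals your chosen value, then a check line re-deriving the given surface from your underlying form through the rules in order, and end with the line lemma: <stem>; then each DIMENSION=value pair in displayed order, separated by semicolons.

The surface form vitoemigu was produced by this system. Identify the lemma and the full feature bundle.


underlying: v-toem-gu
NUM=pa - signalled by the affix -gu
ASPECT=vo - signalled by the affix v-
check: vtoemgu -> vtoemgu -> vitoemigu
lemma: toem; NUM=pa; ASPECT=vo


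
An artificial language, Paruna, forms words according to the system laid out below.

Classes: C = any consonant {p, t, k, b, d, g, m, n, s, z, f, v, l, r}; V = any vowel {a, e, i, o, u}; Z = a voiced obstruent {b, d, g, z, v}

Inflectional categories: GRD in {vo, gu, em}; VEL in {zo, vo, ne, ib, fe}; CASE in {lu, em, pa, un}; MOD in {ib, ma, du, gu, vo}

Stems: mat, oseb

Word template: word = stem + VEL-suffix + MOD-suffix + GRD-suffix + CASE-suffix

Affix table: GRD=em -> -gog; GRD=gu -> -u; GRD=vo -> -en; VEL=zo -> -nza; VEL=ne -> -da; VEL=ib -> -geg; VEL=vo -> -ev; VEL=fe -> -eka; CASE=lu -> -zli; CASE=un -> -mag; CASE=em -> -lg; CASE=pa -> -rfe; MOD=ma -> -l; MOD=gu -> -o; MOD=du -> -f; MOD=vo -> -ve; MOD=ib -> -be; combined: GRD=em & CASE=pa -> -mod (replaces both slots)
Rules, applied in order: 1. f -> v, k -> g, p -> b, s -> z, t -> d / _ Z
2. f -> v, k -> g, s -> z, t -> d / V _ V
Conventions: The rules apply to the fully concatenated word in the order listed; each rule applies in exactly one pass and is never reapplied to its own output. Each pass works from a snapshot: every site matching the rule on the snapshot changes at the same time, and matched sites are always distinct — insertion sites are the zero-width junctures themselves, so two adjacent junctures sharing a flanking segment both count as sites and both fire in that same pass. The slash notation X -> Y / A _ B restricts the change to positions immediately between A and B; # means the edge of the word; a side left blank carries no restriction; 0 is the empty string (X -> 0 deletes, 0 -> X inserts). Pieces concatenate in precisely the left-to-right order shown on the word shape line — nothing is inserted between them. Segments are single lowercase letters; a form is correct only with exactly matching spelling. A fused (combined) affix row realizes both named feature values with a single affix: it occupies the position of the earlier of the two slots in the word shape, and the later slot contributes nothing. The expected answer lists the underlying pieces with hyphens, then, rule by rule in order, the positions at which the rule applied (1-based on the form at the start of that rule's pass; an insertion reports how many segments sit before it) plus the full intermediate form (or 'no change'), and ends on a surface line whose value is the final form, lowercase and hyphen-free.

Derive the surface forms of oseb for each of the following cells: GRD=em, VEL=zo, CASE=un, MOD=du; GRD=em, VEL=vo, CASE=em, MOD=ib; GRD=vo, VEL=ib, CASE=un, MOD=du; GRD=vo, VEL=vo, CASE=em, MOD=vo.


cell GRD=em, VEL=zo, CASE=un, MOD=du:
underlying: oseb-nza-f-gog-mag
1. f -> v, k -> g, p -> b, s -> z, t -> d / _ Z: fires at position(s) 8: osebnzavgogmag
2. f -> v, k -> g, s -> z, t -> d / V _ V: fires at position(s) 2: ozebnzavgogmag
surface: ozebnzavgogmag

cell GRD=em, VEL=vo, CASE=em, MOD=ib:
underlying: oseb-ev-be-gog-lg
1. f -> v, k -> g, p -> b, s -> z, t -> d / _ Z: no change
2. f -> v, k -> g, s -> z, t -> d / V _ V: fires at position(s) 2: ozebevbegoglg
surface: ozebevbegoglg

cell GRD=vo, VEL=ib, CASE=un, MOD=du:
underlying: oseb-geg-f-en-mag
1. f -> v, k -> g, p -> b, s -> z, t -> d / _ Z: no change
2. f -> v, k -> g, s -> z, t -> d / V _ V: fires at position(s) 2: ozebgegfenmag
surface: ozebgegfenmag

cell GRD=vo, VEL=vo, CASE=em, MOD=vo:
underlying: oseb-ev-ve-en-lg
1. f -> v, k -> g, p -> b, s -> z, t -> d / _ Z: no change
2. f -> v, k -> g, s -> z, t -> d / V _ V: fires at position(s) 2: ozebevveenlg
surface: ozebevveenlg


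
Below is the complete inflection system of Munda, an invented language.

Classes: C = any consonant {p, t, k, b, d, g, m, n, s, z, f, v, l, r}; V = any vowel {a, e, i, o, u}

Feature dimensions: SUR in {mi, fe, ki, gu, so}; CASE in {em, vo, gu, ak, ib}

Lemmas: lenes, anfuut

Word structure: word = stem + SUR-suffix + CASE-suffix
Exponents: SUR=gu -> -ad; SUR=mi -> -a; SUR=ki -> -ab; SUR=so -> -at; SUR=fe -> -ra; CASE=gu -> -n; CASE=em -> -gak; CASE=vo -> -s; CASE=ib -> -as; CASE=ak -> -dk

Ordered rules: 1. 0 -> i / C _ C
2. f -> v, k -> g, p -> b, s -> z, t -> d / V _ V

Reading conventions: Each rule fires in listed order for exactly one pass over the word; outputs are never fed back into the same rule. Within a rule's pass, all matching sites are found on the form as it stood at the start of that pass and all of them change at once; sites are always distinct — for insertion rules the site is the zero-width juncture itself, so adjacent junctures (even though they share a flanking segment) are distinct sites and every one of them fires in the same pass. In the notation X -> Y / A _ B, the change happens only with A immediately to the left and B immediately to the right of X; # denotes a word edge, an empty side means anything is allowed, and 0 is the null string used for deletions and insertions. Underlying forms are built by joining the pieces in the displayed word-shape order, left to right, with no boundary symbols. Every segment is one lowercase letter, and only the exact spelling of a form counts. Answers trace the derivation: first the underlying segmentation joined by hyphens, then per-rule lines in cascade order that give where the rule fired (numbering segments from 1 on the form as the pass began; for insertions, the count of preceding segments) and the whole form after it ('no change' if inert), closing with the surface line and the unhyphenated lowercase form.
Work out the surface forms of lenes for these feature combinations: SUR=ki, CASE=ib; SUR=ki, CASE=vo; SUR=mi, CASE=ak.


cell SUR=ki, CASE=ib:
underlying: lenes-ab-as
1. 0 -> i / C _ C: no change
2. f -> v, k -> g, p -> b, s -> z, t -> d / V _ V: fires at position(s) 5: lenezabas
surface: lenezabas

cell SUR=ki, CASE=vo:
underlying: lenes-ab-s
1. 0 -> i / C _ C: inserts after position(s) 7: lenesabis
2. f -> v, k -> g, p -> b, s -> z, t -> d / V _ V: fires at position(s) 5: lenezabis
surface: lenezabis

cell SUR=mi, CASE=ak:
underlying: lenes-a-dk
1. 0 -> i / C _ C: inserts after position(s) 7: lenesadik
2. f -> v, k -> g, p -> b, s -> z, t -> d / V _ V: fires at position(s) 5: lenezadik
surface: lenezadik


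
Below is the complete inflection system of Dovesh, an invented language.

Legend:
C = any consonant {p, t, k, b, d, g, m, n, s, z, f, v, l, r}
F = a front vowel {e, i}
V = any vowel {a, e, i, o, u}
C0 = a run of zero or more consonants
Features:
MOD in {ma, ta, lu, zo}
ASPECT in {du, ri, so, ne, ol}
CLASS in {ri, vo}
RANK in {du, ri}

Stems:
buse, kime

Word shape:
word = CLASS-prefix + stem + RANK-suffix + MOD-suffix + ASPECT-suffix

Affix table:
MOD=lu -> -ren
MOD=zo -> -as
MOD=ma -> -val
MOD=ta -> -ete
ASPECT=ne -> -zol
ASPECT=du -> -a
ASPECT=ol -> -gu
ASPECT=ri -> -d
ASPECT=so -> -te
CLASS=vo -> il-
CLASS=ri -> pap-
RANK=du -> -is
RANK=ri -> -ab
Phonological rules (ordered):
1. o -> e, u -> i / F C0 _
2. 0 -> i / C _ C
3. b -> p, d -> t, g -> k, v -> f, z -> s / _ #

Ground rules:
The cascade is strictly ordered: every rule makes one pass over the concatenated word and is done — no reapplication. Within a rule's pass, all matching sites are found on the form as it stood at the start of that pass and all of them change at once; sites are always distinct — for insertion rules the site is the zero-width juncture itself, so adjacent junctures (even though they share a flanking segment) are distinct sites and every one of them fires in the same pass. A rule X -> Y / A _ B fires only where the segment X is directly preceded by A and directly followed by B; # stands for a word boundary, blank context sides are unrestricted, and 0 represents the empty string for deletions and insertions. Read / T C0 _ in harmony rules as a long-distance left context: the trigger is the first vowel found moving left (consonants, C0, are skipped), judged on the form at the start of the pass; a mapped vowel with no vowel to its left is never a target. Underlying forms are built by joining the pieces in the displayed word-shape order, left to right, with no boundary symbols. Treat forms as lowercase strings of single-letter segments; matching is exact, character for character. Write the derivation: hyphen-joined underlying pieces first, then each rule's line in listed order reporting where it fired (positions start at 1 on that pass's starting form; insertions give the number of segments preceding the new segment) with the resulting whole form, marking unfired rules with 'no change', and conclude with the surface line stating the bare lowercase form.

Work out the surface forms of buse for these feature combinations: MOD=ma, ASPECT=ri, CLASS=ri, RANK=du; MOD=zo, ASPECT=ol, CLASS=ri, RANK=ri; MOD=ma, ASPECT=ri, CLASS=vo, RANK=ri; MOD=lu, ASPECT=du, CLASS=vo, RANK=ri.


cell MOD=ma, ASPECT=ri, CLASS=ri, RANK=du:
underlying: pap-buse-is-val-d
1. o -> e, u -> i / F C0 _: no change
2. 0 -> i / C _ C: inserts after position(s) 3, 9, 12: papibuseisivalid
3. b -> p, d -> t, g -> k, v -> f, z -> s / _ #: fires at position(s) 16: papibuseisivalit
surface: papibuseisivalit

cell MOD=zo, ASPECT=ol, CLASS=ri, RANK=ri:
underlying: pap-buse-ab-as-gu
1. o -> e, u -> i / F C0 _: no change
2. 0 -> i / C _ C: inserts after position(s) 3, 11: papibuseabasigu
3. b -> p, d -> t, g -> k, v -> f, z -> s / _ #: no change
surface: papibuseabasigu

cell MOD=ma, ASPECT=ri, CLASS=vo, RANK=ri:
underlying: il-buse-ab-val-d
1. o -> e, u -> i / F C0 _: fires at position(s) 4: ilbiseabvald
2. 0 -> i / C _ C: inserts after position(s) 2, 8, 11: ilibiseabivalid
3. b -> p, d -> t, g -> k, v -> f, z -> s / _ #: fires at position(s) 15: ilibiseabivalit
surface: ilibiseabivalit

cell MOD=lu, ASPECT=du, CLASS=vo, RANK=ri:
underlying: il-buse-ab-ren-a
1. o -> e, u -> i / F C0 _: fires at position(s) 4: ilbiseabrena
2. 0 -> i / C _ C: inserts after position(s) 2, 8: ilibiseabirena
3. b -> p, d -> t, g -> k, v -> f, z -> s / _ #: no change
surface: ilibiseabirena


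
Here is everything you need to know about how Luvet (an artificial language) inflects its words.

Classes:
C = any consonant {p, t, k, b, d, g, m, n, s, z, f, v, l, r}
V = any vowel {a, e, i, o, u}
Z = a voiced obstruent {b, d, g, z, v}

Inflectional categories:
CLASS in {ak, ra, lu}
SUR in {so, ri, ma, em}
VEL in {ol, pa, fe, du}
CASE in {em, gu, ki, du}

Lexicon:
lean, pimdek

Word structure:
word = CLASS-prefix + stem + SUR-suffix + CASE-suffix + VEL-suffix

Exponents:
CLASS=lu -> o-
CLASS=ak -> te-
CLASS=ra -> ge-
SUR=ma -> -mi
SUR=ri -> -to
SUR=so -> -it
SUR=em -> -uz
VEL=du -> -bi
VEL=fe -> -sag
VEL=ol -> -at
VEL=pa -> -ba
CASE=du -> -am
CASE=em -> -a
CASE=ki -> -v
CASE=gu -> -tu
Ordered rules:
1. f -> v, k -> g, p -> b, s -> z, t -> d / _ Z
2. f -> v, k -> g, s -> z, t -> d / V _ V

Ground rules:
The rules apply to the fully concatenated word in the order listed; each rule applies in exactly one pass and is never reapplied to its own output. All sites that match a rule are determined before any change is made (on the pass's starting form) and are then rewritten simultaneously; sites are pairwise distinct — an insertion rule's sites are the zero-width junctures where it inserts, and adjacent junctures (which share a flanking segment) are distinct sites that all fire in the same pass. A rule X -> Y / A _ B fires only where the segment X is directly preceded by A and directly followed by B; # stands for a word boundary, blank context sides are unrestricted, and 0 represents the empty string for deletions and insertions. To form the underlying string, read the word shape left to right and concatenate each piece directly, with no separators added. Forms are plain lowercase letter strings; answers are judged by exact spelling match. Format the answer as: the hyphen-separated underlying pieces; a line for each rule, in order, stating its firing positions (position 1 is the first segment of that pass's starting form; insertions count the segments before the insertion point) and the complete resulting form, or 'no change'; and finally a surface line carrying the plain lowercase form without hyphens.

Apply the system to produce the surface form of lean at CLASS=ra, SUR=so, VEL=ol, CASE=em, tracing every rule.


underlying: ge-lean-it-a-at
1. f -> v, k -> g, p -> b, s -> z, t -> d / _ Z: no change
2. f -> v, k -> g, s -> z, t -> d / V _ V: fires at position(s) 8: geleanidaat
surface: geleanidaat


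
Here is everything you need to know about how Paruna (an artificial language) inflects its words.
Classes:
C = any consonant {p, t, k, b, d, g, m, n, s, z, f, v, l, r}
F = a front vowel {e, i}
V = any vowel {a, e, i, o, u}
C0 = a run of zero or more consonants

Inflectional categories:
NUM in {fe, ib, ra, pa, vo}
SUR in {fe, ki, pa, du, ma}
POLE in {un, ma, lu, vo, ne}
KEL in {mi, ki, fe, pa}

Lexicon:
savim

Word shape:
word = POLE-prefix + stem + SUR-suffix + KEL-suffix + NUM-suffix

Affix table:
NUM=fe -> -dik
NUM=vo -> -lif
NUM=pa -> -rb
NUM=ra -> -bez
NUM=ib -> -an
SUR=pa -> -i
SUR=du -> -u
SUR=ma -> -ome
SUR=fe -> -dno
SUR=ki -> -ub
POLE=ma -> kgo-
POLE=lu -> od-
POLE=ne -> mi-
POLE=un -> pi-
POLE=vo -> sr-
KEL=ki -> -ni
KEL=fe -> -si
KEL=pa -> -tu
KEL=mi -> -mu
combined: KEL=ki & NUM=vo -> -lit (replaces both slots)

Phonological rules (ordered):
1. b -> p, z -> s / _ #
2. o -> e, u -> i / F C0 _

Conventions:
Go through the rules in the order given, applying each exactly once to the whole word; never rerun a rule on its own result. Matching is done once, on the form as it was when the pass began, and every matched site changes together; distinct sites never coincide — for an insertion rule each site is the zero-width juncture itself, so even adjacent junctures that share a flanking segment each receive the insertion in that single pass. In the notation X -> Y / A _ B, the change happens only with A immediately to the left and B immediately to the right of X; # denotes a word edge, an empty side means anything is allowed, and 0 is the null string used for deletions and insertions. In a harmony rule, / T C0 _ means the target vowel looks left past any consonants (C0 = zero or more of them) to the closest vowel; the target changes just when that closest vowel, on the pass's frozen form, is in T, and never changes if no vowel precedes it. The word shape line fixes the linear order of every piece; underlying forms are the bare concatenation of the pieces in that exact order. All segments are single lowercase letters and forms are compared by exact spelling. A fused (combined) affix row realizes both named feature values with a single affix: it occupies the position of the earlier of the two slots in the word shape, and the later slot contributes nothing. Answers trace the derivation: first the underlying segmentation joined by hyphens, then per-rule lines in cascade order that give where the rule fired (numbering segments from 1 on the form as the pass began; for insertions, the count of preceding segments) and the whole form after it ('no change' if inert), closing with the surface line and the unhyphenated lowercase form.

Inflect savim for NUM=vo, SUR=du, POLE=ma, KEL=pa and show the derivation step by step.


underlying: kgo-savim-u-tu-lif
1. b -> p, z -> s / _ #: no change
2. o -> e, u -> i / F C0 _: fires at position(s) 9: kgosavimitulif
surface: kgosavimitulif


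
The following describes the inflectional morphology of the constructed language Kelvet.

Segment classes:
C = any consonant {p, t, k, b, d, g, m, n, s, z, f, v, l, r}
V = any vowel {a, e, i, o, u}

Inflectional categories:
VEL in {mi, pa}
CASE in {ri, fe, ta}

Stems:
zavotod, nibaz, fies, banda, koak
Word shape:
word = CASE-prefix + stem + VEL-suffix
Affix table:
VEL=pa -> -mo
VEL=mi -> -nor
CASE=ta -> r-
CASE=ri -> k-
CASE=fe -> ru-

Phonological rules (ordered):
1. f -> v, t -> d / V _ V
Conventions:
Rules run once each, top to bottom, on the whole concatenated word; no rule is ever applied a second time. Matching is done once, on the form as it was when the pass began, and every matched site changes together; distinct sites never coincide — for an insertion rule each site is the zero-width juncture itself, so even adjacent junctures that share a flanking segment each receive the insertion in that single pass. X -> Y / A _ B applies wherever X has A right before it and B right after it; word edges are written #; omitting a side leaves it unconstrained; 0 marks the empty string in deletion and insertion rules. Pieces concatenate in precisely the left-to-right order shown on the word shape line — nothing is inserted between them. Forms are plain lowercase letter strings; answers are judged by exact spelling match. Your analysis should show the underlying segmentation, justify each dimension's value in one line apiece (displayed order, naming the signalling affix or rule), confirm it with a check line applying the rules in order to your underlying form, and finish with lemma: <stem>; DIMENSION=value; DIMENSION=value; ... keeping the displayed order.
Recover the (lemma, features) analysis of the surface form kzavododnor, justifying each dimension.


underlying: k-zavotod-nor
VEL=mi - signalled by the affix -nor
CASE=ri - signalled by the affix k-
check: kzavotodnor -> kzavododnor
lemma: zavotod; VEL=mi; CASE=ri


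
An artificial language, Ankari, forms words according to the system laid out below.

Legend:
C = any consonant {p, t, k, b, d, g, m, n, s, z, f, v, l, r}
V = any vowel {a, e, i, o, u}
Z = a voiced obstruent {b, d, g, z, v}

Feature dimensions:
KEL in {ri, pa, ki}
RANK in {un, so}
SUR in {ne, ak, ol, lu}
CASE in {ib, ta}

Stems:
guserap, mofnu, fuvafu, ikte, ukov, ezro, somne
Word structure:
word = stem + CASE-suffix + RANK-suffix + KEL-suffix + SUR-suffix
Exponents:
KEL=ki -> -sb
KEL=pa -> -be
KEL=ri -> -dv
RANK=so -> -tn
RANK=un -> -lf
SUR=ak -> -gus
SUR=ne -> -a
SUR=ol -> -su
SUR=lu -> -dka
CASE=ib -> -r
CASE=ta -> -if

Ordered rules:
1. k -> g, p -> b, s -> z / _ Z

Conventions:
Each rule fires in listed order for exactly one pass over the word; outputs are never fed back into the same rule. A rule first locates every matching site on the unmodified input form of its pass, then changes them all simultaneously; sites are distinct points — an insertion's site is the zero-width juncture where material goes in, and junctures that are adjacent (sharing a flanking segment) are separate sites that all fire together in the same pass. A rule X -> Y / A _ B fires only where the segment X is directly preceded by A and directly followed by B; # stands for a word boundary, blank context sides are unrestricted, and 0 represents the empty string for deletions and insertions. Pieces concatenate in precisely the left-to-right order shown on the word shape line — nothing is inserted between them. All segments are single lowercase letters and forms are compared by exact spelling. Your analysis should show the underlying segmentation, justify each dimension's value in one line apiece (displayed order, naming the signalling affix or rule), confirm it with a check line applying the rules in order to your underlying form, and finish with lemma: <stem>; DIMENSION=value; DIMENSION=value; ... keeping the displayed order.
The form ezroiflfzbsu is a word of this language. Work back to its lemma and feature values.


underlying: ezro-if-lf-sb-su
KEL=ki - signalled by the affix -sb
RANK=un - signalled by the affix -lf
SUR=ol - signalled by the affix -su
CASE=ta - signalled by the affix -if
check: ezroiflfsbsu -> ezroiflfzbsu
lemma: ezro; KEL=ki; RANK=un; SUR=ol; CASE=ta
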